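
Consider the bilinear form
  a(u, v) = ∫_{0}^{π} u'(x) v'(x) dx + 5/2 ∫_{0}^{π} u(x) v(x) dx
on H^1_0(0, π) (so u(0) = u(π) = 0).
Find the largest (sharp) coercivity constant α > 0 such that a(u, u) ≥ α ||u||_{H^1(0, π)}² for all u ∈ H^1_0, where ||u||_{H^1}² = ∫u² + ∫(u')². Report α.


α = 1

Coercivity of a(·,·) on H^1_0(0, π) means a(u, u) ≥ α ||u||_{H^1}² for every u ∈ H^1_0.
The interval has length L = π, and Poincaré/coercivity depend only on L. Here a(u, u) = ∫(u')² + (5/2)·∫u².
Here c = 5/2 ≥ 1, so a(u,u) = ∫(u')² + c∫u² ≥ ∫(u')² + ∫u² = ||u||_{H^1}², i.e. α = 1 works. No larger α is possible: a(u,u) ≥ α||u||_{H^1}² means (1−α)∫(u')² ≥ (α−c)∫u², and for the modes u_n = sin(nπ(x−x₀)/L) (x₀ the left endpoint) one has ∫u_n²/∫(u_n')² = (L/(nπ))² → 0, so a(u_n,u_n)/||u_n||_{H^1}² → 1. Hence the optimal constant is α = 1.
Therefore α = 1.


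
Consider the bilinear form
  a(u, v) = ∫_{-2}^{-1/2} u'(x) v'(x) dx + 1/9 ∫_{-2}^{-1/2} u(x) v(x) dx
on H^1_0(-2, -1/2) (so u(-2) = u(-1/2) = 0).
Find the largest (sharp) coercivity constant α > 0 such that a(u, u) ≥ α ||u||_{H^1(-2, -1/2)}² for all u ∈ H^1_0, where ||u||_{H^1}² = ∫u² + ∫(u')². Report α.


α = (1 + 4*π^2)/(9 + 4*π^2)

Coercivity of a(·,·) on H^1_0(-2, -1/2) means a(u, u) ≥ α ||u||_{H^1}² for every u ∈ H^1_0.
The interval has length L = 3/2, and Poincaré/coercivity depend only on L. Here a(u, u) = ∫(u')² + (1/9)·∫u².
Here 0 < c = 1/9 < 1. The condition a(u,u) ≥ α||u||_{H^1}² reads (1−α)∫(u')² ≥ (α−c)∫u². Any admissible α is ≤ 1 (rapidly oscillating u have ∫u²/∫(u')² → 0), and α = 1 would force 0 ≥ (1−c)∫u², impossible since c < 1; so 1−α > 0. By the sharp Poincaré inequality on H^1_0 of an interval of length L, ∫(u')² ≥ (π/L)²∫u² with equality for the first sine mode sin(π(x−x₀)/L) (x₀ the left endpoint), so the inequality holds for all u iff (1−α)(π/L)² ≥ α − c, i.e. α ≤ ((π/L)² + c)/((π/L)² + 1) = (1 + c(L/π)²)/(1 + (L/π)²). With (π/L)² = 4*π^2/9 and c = 1/9, the largest admissible constant is α = ((π/L)² + c)/((π/L)² + 1).
Simplifying, α = (1 + 4*π^2)/(9 + 4*π^2).


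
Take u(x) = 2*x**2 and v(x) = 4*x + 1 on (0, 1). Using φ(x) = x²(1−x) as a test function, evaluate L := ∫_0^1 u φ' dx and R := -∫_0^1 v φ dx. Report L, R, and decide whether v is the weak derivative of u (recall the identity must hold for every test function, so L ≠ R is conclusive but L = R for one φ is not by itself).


LHS = -1/5, RHS = -17/60. No, v is not the weak derivative of u.

u(x) = 2*x**2, classical derivative u'(x) = 4*x.
φ(x) = x²(1−x), so φ'(x) = x*(2 - 3*x).
Note φ(0) = φ(1) = 0, so the boundary term u·φ vanishes.
LHS = ∫_0^1 u(x) φ'(x) dx = ∫_0^1 (-6*x^4 + 4*x^3) dx. Term by term:
  ∫_0^1 -6*x^4 dx = -6/5;  ∫_0^1 4*x^3 dx = 1.
Sum: -6/5 + 1 = -1/5.
So LHS = -1/5.
∫_0^1 v(x) φ(x) dx = ∫_0^1 (-4*x^4 + 3*x^3 + x^2) dx. Term by term:
  ∫_0^1 -4*x^4 dx = -4/5;  ∫_0^1 3*x^3 dx = 3/4;  ∫_0^1 x^2 dx = 1/3.
Sum: -4/5 + 3/4 + 1/3 = 17/60.
So RHS = -∫_0^1 v(x) φ(x) dx = -17/60.
LHS − RHS = 1/12 ≠ 0, so the identity fails.
(For a valid weak derivative the identity must hold for EVERY test function, in particular this one. The failure shows v is NOT the weak derivative of u.)
Correct weak derivative would be u'(x) = 4*x.


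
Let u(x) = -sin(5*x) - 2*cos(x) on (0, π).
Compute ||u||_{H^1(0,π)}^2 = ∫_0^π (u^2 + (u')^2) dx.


||u||_{H^1(0,π)}^2 = 17*π

u'(x) = 2*sin(x) - 5*cos(5*x).
Expand u² and (u')² and integrate term by term on (0, π), using: for integers n ≥ 1, ∫_0^π sin²(nx) dx = ∫_0^π cos²(nx) dx = π/2; for n ≠ n', ∫_0^π sin(nx)sin(n'x) dx = ∫_0^π cos(nx)cos(n'x) dx = 0; and by product-to-sum, ∫_0^π sin(nx)cos(n'x) dx = ½∫_0^π [sin((n+n')x) + sin((n−n')x)] dx, which is 0 when n+n' is even and 2n/(n²−n'²) when n+n' is odd (it need not vanish on (0, π)).
  u² squared terms: (-1)²·∫sin(5x)² dx = 1·π/2 = π/2;  (-2)²·∫cos(x)² dx = 4·π/2 = 2*π.
  u² cross terms: 2·(-1)·(-2)·∫sin(5x)·cos(x) dx = 4·(0) = 0.
  So ∫_0^π u² dx = π/2 + 2*π + 0 = 5*π/2.
  (u')² squared terms: (-5)²·∫cos(5x)² dx = 25·π/2 = 25*π/2;  (2)²·∫sin(x)² dx = 4·π/2 = 2*π.
  (u')² cross terms: 2·(-5)·(2)·∫cos(5x)·sin(x) dx = -20·(0) = 0.
  So ∫_0^π (u')² dx = 25*π/2 + 2*π + 0 = 29*π/2.
||u||_{H^1}^2 = (5*π/2) + (29*π/2) = 17*π.


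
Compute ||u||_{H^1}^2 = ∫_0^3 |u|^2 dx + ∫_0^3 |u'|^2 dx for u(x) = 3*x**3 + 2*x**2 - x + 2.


||u||_{H^1}^2 = 341364/35

The H^1 norm (squared) on an interval (0, L) is
  ||u||_{H^1}^2 = ∫_0^L u(x)^2 dx + ∫_0^L u'(x)^2 dx.
Compute u'(x) = 9*x**2 + 4*x - 1.
Then u(x)^2 = 9*x**6 + 12*x**5 - 2*x**4 + 8*x**3 + 9*x**2 - 4*x + 4 and u'(x)^2 = 81*x**4 + 72*x**3 - 2*x**2 - 8*x + 1.
Integrate each monomial from 0 to 3 using ∫_0^3 c·x^n dx = c·3^(n+1)/(n+1):
  ∫_0^3 u(x)^2 dx = ∫_0^3 (9*x^6 + 12*x^5 - 2*x^4 + 8*x^3 + 9*x^2 - 4*x + 4) dx. Term by term:
    ∫_0^3 9*x^6 dx = 19683/7;  ∫_0^3 12*x^5 dx = 1458;  ∫_0^3 -2*x^4 dx = -486/5;
    ∫_0^3 8*x^3 dx = 162;  ∫_0^3 9*x^2 dx = 81;  ∫_0^3 -4*x dx = -18;
    ∫_0^3 4 dx = 12.
  Sum: 19683/7 + 1458 − 486/5 + 162 + 81 − 18 + 12 = 154338/35.
  ∫_0^3 u'(x)^2 dx = ∫_0^3 (81*x^4 + 72*x^3 - 2*x^2 - 8*x + 1) dx. Term by term:
    ∫_0^3 81*x^4 dx = 19683/5;  ∫_0^3 72*x^3 dx = 1458;  ∫_0^3 -2*x^2 dx = -18;
    ∫_0^3 -8*x dx = -36;  ∫_0^3 1 dx = 3.
  Sum: 19683/5 + 1458 − 18 − 36 + 3 = 26718/5.
Adding: ||u||_{H^1}^2 = 154338/35 + 26718/5 = 341364/35.


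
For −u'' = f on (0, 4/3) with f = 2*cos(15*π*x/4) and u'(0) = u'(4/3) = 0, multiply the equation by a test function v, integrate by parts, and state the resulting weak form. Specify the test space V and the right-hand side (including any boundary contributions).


V = H^1(0, 4/3) (no boundary constraint on v; u is determined up to an additive constant); weak form: ∫_0^4/3 u'v' dx = ∫_0^4/3 (2*cos(15*π*x/4)) v dx for all v ∈ V.

Multiply both sides by a test function v and integrate from 0 to 4/3:
  ∫_0^4/3 −u''(x) v(x) dx = ∫_0^4/3 f(x) v(x) dx.
Integrate the LHS by parts once:
  ∫_0^4/3 −u'' v dx = −[u'(x) v(x)]_0^4/3 + ∫_0^4/3 u'(x) v'(x) dx.
Thus ∫_0^4/3 u'(x) v'(x) dx = ∫_0^4/3 f(x) v(x) dx + [u'(x) v(x)]_0^4/3.
Choose V so that boundary terms are either known or forced to vanish.
u has homogeneous Neumann: u'(0) = u'(4/3) = 0. So [u' v]_0^4/3 = 0·v(4/3) − 0·v(0) = 0 for any v; take V = H^1(0, 4/3).
Weak formulation: find u (satisfying any essential BC) such that ∫_0^4/3 u'(x) v'(x) dx = ∫_0^4/3 f v dx for all v ∈ V (homogeneous Neumann, so boundary terms vanish).
Substituting f(x) = 2*cos(15*π*x/4), the right-hand side is ∫_0^4/3 (2*cos(15*π*x/4)) v dx.
Compatibility check (pure Neumann): taking v ≡ 1 ∈ V gives 0 = ∫_0^4/3 f dx + (0) − (0), i.e. ∫_0^4/3 f dx must equal u'(0) − u'(4/3) = 0. Indeed ∫_0^4/3 (2*cos(15*π*x/4)) dx = 0, so the data are compatible. The solution is then unique only up to an additive constant (fix it e.g. by requiring ∫_0^4/3 u dx = 0).


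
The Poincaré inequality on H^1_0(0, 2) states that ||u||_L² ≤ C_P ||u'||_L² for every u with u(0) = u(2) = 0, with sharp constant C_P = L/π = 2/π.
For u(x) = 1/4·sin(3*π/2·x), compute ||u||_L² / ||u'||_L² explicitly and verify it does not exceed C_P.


||u||_L² / ||u'||_L² = 2/(3*π) < C_P = 2/π.

u(x) = 1/4·sin(3*π/2·x), so u'(x) = 3*π*cos(3*π*x/2)/8.
Writing u(x) = A·sin(kπx/L) with A = 1/4 and k = 3, use ∫_0^L sin²(kπx/L) dx = L/2 and ∫_0^L cos²(kπx/L) dx = L/2.
u² = 1/16·sin²(3*π/2·x) and (u')² = 9*π^2/64·cos²(3*π/2·x), and each of sin², cos² integrates to L/2 = 1 over (0, 2).
∫_0^2 u² dx = 1/16, so ||u||_L² = 1/4.
∫_0^2 (u')² dx = 9*π^2/64, so ||u'||_L² = 3*π/8.
Ratio ||u||_L² / ||u'||_L² = 2/(3*π).
Sharp Poincaré constant on H^1_0(0, 2) is C_P = L/π = 2/π, achieved by sin(π/2·x).
This is the k = 3 harmonic; the ratio L/(kπ) is strictly less than C_P = L/π, consistent with the sharp inequality ||u||_L² ≤ C_P ||u'||_L².


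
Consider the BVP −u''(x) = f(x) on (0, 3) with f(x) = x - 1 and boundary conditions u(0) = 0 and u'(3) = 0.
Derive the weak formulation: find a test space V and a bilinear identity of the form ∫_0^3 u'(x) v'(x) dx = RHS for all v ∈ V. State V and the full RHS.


V = {v ∈ H^1(0, 3) : v(0) = 0} (test functions vanish at x = 0 where u is specified); weak form: ∫_0^3 u'v' dx = ∫_0^3 (x - 1) v dx for all v ∈ V.

Multiply both sides by a test function v and integrate from 0 to 3:
  ∫_0^3 −u''(x) v(x) dx = ∫_0^3 f(x) v(x) dx.
Integrate the LHS by parts once:
  ∫_0^3 −u'' v dx = −[u'(x) v(x)]_0^3 + ∫_0^3 u'(x) v'(x) dx.
Thus ∫_0^3 u'(x) v'(x) dx = ∫_0^3 f(x) v(x) dx + [u'(x) v(x)]_0^3.
Choose V so that boundary terms are either known or forced to vanish.
Mixed BC: u(0) = 0 (Dirichlet) and u'(3) = 0 (Neumann). Define V = {v ∈ H^1(0, 3) : v(0) = 0}. Then [u' v]_0^3 = u'(3)·v(3) − u'(0)·0 = 0.
Weak formulation: find u (satisfying any essential BC) such that ∫_0^3 u'(x) v'(x) dx = ∫_0^3 f v dx for all v ∈ V (Dirichlet at 0 absorbed into V; the Neumann datum at x = 3 is zero, so no boundary term remains).
Substituting f(x) = x - 1, the right-hand side is ∫_0^3 (x - 1) v dx.


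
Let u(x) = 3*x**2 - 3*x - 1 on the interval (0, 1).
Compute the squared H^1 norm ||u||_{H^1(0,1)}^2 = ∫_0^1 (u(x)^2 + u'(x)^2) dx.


||u||_{H^1}^2 = 53/10

The H^1 norm (squared) on an interval (0, L) is
  ||u||_{H^1}^2 = ∫_0^L u(x)^2 dx + ∫_0^L u'(x)^2 dx.
Compute u'(x) = 6*x - 3.
Then u(x)^2 = 9*x**4 - 18*x**3 + 3*x**2 + 6*x + 1 and u'(x)^2 = 36*x**2 - 36*x + 9.
Integrate each monomial from 0 to 1 using ∫_0^1 c·x^n dx = c·1^(n+1)/(n+1):
  ∫_0^1 u(x)^2 dx = ∫_0^1 (9*x^4 - 18*x^3 + 3*x^2 + 6*x + 1) dx. Term by term:
    ∫_0^1 9*x^4 dx = 9/5;  ∫_0^1 -18*x^3 dx = -9/2;  ∫_0^1 3*x^2 dx = 1;
    ∫_0^1 6*x dx = 3;  ∫_0^1 1 dx = 1.
  Sum: 9/5 − 9/2 + 1 + 3 + 1 = 23/10.
  ∫_0^1 u'(x)^2 dx = ∫_0^1 (36*x^2 - 36*x + 9) dx. Term by term:
    ∫_0^1 36*x^2 dx = 12;  ∫_0^1 -36*x dx = -18;  ∫_0^1 9 dx = 9.
  Sum: 12 − 18 + 9 = 3.
Adding: ||u||_{H^1}^2 = 23/10 + 3 = 53/10.


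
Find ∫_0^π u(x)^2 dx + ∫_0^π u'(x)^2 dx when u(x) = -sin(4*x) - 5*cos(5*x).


||u||_{H^1(0,π)}^2 = -2080/9 + 667*π/2

u'(x) = 25*sin(5*x) - 4*cos(4*x).
Expand u² and (u')² and integrate term by term on (0, π), using: for integers n ≥ 1, ∫_0^π sin²(nx) dx = ∫_0^π cos²(nx) dx = π/2; for n ≠ n', ∫_0^π sin(nx)sin(n'x) dx = ∫_0^π cos(nx)cos(n'x) dx = 0; and by product-to-sum, ∫_0^π sin(nx)cos(n'x) dx = ½∫_0^π [sin((n+n')x) + sin((n−n')x)] dx, which is 0 when n+n' is even and 2n/(n²−n'²) when n+n' is odd (it need not vanish on (0, π)).
  u² squared terms: (-1)²·∫sin(4x)² dx = 1·π/2 = π/2;  (-5)²·∫cos(5x)² dx = 25·π/2 = 25*π/2.
  u² cross terms: 2·(-1)·(-5)·∫sin(4x)·cos(5x) dx = 10·(-8/9) = -80/9.
  So ∫_0^π u² dx = π/2 + 25*π/2 − 80/9 = -80/9 + 13*π.
  (u')² squared terms: (-4)²·∫cos(4x)² dx = 16·π/2 = 8*π;  (25)²·∫sin(5x)² dx = 625·π/2 = 625*π/2.
  (u')² cross terms: 2·(-4)·(25)·∫cos(4x)·sin(5x) dx = -200·(10/9) = -2000/9.
  So ∫_0^π (u')² dx = 8*π + 625*π/2 − 2000/9 = -2000/9 + 641*π/2.
||u||_{H^1}^2 = (-80/9 + 13*π) + (-2000/9 + 641*π/2) = -2080/9 + 667*π/2.


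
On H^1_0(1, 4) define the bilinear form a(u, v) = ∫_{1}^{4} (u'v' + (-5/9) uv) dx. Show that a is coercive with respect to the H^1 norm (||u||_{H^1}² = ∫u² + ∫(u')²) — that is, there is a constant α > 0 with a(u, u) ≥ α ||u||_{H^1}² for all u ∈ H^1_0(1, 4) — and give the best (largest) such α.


α = (-5 + π^2)/(9 + π^2)

Coercivity of a(·,·) on H^1_0(1, 4) means a(u, u) ≥ α ||u||_{H^1}² for every u ∈ H^1_0.
The interval has length L = 3, and Poincaré/coercivity depend only on L. Here a(u, u) = ∫(u')² + (-5/9)·∫u².
Here c = -5/9 < 0 with |c| < (π/L)² = π^2/9, so coercivity still holds. The condition a(u,u) ≥ α||u||_{H^1}² reads (1−α)∫(u')² ≥ (α−c)∫u². Any admissible α is ≤ 1 (rapidly oscillating u have ∫u²/∫(u')² → 0), and α = 1 would force 0 ≥ (1−c)∫u², impossible since c < 1; so 1−α > 0. By the sharp Poincaré inequality on H^1_0 of an interval of length L, ∫(u')² ≥ (π/L)²∫u² with equality for the first sine mode sin(π(x−x₀)/L) (x₀ the left endpoint), so the inequality holds for all u iff (1−α)(π/L)² ≥ α − c, i.e. α ≤ ((π/L)² + c)/((π/L)² + 1) = (1 + c(L/π)²)/(1 + (L/π)²). (Direct route, valid since c ≤ 0: Poincaré gives c∫u² ≥ c(L/π)²∫(u')², so a(u,u) ≥ (1 + c(L/π)²)∫(u')², while ||u||_{H^1}² ≤ (1 + (L/π)²)∫(u')²; dividing yields the same α.) With (π/L)² = π^2/9 and c = -5/9, the largest admissible constant is α = ((π/L)² + c)/((π/L)² + 1).
Simplifying, α = (-5 + π^2)/(9 + π^2).


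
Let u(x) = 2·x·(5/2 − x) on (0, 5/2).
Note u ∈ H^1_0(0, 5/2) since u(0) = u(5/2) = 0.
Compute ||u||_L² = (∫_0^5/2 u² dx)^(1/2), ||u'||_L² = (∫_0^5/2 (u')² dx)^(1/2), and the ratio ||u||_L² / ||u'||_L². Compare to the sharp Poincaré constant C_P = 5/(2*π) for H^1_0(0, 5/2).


||u||_L² / ||u'||_L² = sqrt(10)/4 < C_P = 5/(2*π).

u(x) = 2·x·(5/2 − x), so u'(x) = 5 - 4*x.
u(x) = 2·x·(5/2 − x) vanishes at x = 0 and x = 5/2, so u ∈ H^1_0(0, 5/2). Differentiate via the product rule and integrate the resulting polynomials term by term.
  ∫_0^5/2 u² dx = ∫_0^5/2 (4*x^4 - 20*x^3 + 25*x^2) dx. Term by term:
    ∫_0^5/2 4*x^4 dx = 625/8;  ∫_0^5/2 -20*x^3 dx = -3125/16;  ∫_0^5/2 25*x^2 dx = 3125/24.
  Sum: 625/8 − 3125/16 + 3125/24 = 625/48.
  ∫_0^5/2 (u')² dx = ∫_0^5/2 (16*x^2 - 40*x + 25) dx. Term by term:
    ∫_0^5/2 16*x^2 dx = 250/3;  ∫_0^5/2 -40*x dx = -125;  ∫_0^5/2 25 dx = 125/2.
  Sum: 250/3 − 125 + 125/2 = 125/6.
∫_0^5/2 u² dx = 625/48, so ||u||_L² = 25*sqrt(3)/12.
∫_0^5/2 (u')² dx = 125/6, so ||u'||_L² = 5*sqrt(30)/6.
Ratio ||u||_L² / ||u'||_L² = sqrt(10)/4.
Sharp Poincaré constant on H^1_0(0, 5/2) is C_P = L/π = 5/(2*π), achieved by sin(2*π/5·x).
A polynomial bump cannot attain the sharp Poincaré constant (only the first sine eigenfunction does), so the ratio is strictly less than C_P, consistent with ||u||_L² ≤ C_P ||u'||_L².


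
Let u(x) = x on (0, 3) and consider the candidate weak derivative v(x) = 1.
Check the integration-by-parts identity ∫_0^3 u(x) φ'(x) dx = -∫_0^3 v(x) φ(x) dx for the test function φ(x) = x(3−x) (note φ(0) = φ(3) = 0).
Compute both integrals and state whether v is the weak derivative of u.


LHS = -9/2, RHS = -9/2. Yes, v = u' weakly.

u(x) = x, classical derivative u'(x) = 1.
φ(x) = x(3−x), so φ'(x) = 3 - 2*x.
Note φ(0) = φ(3) = 0, so the boundary term u·φ vanishes.
LHS = ∫_0^3 u(x) φ'(x) dx = ∫_0^3 (-2*x^2 + 3*x) dx. Term by term:
  ∫_0^3 -2*x^2 dx = -18;  ∫_0^3 3*x dx = 27/2.
Sum: -18 + 27/2 = -9/2.
So LHS = -9/2.
∫_0^3 v(x) φ(x) dx = ∫_0^3 (-x^2 + 3*x) dx. Term by term:
  ∫_0^3 -x^2 dx = -9;  ∫_0^3 3*x dx = 27/2.
Sum: -9 + 27/2 = 9/2.
So RHS = -∫_0^3 v(x) φ(x) dx = -9/2.
LHS = RHS, so the identity holds for this test φ.
Moreover u is smooth here and v(x) = u'(x) = 1 pointwise, so the identity holds for every test function. Hence v is the weak derivative of u.


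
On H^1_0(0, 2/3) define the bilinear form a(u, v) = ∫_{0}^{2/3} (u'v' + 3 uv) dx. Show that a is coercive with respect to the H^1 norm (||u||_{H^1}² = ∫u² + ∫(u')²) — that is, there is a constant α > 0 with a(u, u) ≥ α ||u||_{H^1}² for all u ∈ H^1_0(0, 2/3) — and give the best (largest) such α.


α = 1

Coercivity of a(·,·) on H^1_0(0, 2/3) means a(u, u) ≥ α ||u||_{H^1}² for every u ∈ H^1_0.
The interval has length L = 2/3, and Poincaré/coercivity depend only on L. Here a(u, u) = ∫(u')² + (3)·∫u².
Here c = 3 ≥ 1, so a(u,u) = ∫(u')² + c∫u² ≥ ∫(u')² + ∫u² = ||u||_{H^1}², i.e. α = 1 works. No larger α is possible: a(u,u) ≥ α||u||_{H^1}² means (1−α)∫(u')² ≥ (α−c)∫u², and for the modes u_n = sin(nπ(x−x₀)/L) (x₀ the left endpoint) one has ∫u_n²/∫(u_n')² = (L/(nπ))² → 0, so a(u_n,u_n)/||u_n||_{H^1}² → 1. Hence the optimal constant is α = 1.
Therefore α = 1.


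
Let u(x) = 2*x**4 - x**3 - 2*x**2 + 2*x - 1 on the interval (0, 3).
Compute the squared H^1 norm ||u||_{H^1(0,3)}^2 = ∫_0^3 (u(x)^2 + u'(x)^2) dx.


||u||_{H^1}^2 = 597801/35

The H^1 norm (squared) on an interval (0, L) is
  ||u||_{H^1}^2 = ∫_0^L u(x)^2 dx + ∫_0^L u'(x)^2 dx.
Compute u'(x) = 8*x**3 - 3*x**2 - 4*x + 2.
Then u(x)^2 = 4*x**8 - 4*x**7 - 7*x**6 + 12*x**5 - 4*x**4 - 6*x**3 + 8*x**2 - 4*x + 1 and u'(x)^2 = 64*x**6 - 48*x**5 - 55*x**4 + 56*x**3 + 4*x**2 - 16*x + 4.
Integrate each monomial from 0 to 3 using ∫_0^3 c·x^n dx = c·3^(n+1)/(n+1):
  ∫_0^3 u(x)^2 dx = ∫_0^3 (4*x^8 - 4*x^7 - 7*x^6 + 12*x^5 - 4*x^4 - 6*x^3 + 8*x^2 - 4*x + 1) dx. Term by term:
    ∫_0^3 4*x^8 dx = 8748;  ∫_0^3 -4*x^7 dx = -6561/2;  ∫_0^3 -7*x^6 dx = -2187;
    ∫_0^3 12*x^5 dx = 1458;  ∫_0^3 -4*x^4 dx = -972/5;  ∫_0^3 -6*x^3 dx = -243/2;
    ∫_0^3 8*x^2 dx = 72;  ∫_0^3 -4*x dx = -18;  ∫_0^3 1 dx = 3.
  Sum: 8748 − 6561/2 − 2187 + 1458 − 972/5 − 243/2 + 72 − 18 + 3 = 22398/5.
  ∫_0^3 u'(x)^2 dx = ∫_0^3 (64*x^6 - 48*x^5 - 55*x^4 + 56*x^3 + 4*x^2 - 16*x + 4) dx. Term by term:
    ∫_0^3 64*x^6 dx = 139968/7;  ∫_0^3 -48*x^5 dx = -5832;  ∫_0^3 -55*x^4 dx = -2673;
    ∫_0^3 56*x^3 dx = 1134;  ∫_0^3 4*x^2 dx = 36;  ∫_0^3 -16*x dx = -72;
    ∫_0^3 4 dx = 12.
  Sum: 139968/7 − 5832 − 2673 + 1134 + 36 − 72 + 12 = 88203/7.
Adding: ||u||_{H^1}^2 = 22398/5 + 88203/7 = 597801/35.


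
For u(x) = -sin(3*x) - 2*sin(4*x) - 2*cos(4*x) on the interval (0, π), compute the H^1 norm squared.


||u||_{H^1(0,π)}^2 = -408/7 + 73*π

u'(x) = 8*sin(4*x) - 3*cos(3*x) - 8*cos(4*x).
Expand u² and (u')² and integrate term by term on (0, π), using: for integers n ≥ 1, ∫_0^π sin²(nx) dx = ∫_0^π cos²(nx) dx = π/2; for n ≠ n', ∫_0^π sin(nx)sin(n'x) dx = ∫_0^π cos(nx)cos(n'x) dx = 0; and by product-to-sum, ∫_0^π sin(nx)cos(n'x) dx = ½∫_0^π [sin((n+n')x) + sin((n−n')x)] dx, which is 0 when n+n' is even and 2n/(n²−n'²) when n+n' is odd (it need not vanish on (0, π)).
  u² squared terms: (-1)²·∫sin(3x)² dx = 1·π/2 = π/2;  (-2)²·∫cos(4x)² dx = 4·π/2 = 2*π;  (-2)²·∫sin(4x)² dx = 4·π/2 = 2*π.
  u² cross terms: 2·(-1)·(-2)·∫sin(3x)·cos(4x) dx = 4·(-6/7) = -24/7;  2·(-1)·(-2)·∫sin(3x)·sin(4x) dx = 4·(0) = 0;  2·(-2)·(-2)·∫cos(4x)·sin(4x) dx = 8·(0) = 0.
  So ∫_0^π u² dx = π/2 + 2*π + 2*π − 24/7 + 0 + 0 = -24/7 + 9*π/2.
  (u')² squared terms: (-8)²·∫cos(4x)² dx = 64·π/2 = 32*π;  (-3)²·∫cos(3x)² dx = 9·π/2 = 9*π/2;  (8)²·∫sin(4x)² dx = 64·π/2 = 32*π.
  (u')² cross terms: 2·(-8)·(-3)·∫cos(4x)·cos(3x) dx = 48·(0) = 0;  2·(-8)·(8)·∫cos(4x)·sin(4x) dx = -128·(0) = 0;  2·(-3)·(8)·∫cos(3x)·sin(4x) dx = -48·(8/7) = -384/7.
  So ∫_0^π (u')² dx = 32*π + 9*π/2 + 32*π + 0 + 0 − 384/7 = -384/7 + 137*π/2.
||u||_{H^1}^2 = (-24/7 + 9*π/2) + (-384/7 + 137*π/2) = -408/7 + 73*π.


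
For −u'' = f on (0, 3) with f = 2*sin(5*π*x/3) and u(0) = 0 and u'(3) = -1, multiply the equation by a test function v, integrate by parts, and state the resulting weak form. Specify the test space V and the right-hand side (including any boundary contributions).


V = {v ∈ H^1(0, 3) : v(0) = 0} (test functions vanish at x = 0 where u is specified); weak form: ∫_0^3 u'v' dx = ∫_0^3 (2*sin(5*π*x/3)) v dx − v(3) for all v ∈ V.

Multiply both sides by a test function v and integrate from 0 to 3:
  ∫_0^3 −u''(x) v(x) dx = ∫_0^3 f(x) v(x) dx.
Integrate the LHS by parts once:
  ∫_0^3 −u'' v dx = −[u'(x) v(x)]_0^3 + ∫_0^3 u'(x) v'(x) dx.
Thus ∫_0^3 u'(x) v'(x) dx = ∫_0^3 f(x) v(x) dx + [u'(x) v(x)]_0^3.
Choose V so that boundary terms are either known or forced to vanish.
Mixed BC: u(0) = 0 (Dirichlet) and u'(3) = -1 (Neumann). Define V = {v ∈ H^1(0, 3) : v(0) = 0}. Then [u' v]_0^3 = u'(3)·v(3) − u'(0)·0 = − v(3).
Weak formulation: find u (satisfying any essential BC) such that ∫_0^3 u'(x) v'(x) dx = ∫_0^3 f v dx − v(3) for all v ∈ V (Dirichlet at 0 absorbed into V; Neumann datum at x = 3 contributes the boundary term).
Substituting f(x) = 2*sin(5*π*x/3), the right-hand side is ∫_0^3 (2*sin(5*π*x/3)) v dx − v(3).


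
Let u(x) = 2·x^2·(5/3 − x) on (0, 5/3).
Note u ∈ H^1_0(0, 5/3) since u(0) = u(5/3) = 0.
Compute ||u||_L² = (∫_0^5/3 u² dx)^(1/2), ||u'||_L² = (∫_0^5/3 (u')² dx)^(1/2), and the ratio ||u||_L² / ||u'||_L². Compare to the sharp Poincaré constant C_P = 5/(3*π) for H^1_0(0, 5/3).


||u||_L² / ||u'||_L² = 5*sqrt(14)/42 < C_P = 5/(3*π).

u(x) = 2·x^2·(5/3 − x), so u'(x) = 2*x*(10 - 9*x)/3.
u(x) = 2·x^2·(5/3 − x) vanishes at x = 0 and x = 5/3, so u ∈ H^1_0(0, 5/3). Differentiate via the product rule and integrate the resulting polynomials term by term.
  ∫_0^5/3 u² dx = ∫_0^5/3 (4*x^6 - 40*x^5/3 + 100*x^4/9) dx. Term by term:
    ∫_0^5/3 4*x^6 dx = 312500/15309;  ∫_0^5/3 -40*x^5/3 dx = -312500/6561;  ∫_0^5/3 100*x^4/9 dx = 62500/2187.
  Sum: 312500/15309 − 312500/6561 + 62500/2187 = 62500/45927.
  ∫_0^5/3 (u')² dx = ∫_0^5/3 (36*x^4 - 80*x^3 + 400*x^2/9) dx. Term by term:
    ∫_0^5/3 36*x^4 dx = 2500/27;  ∫_0^5/3 -80*x^3 dx = -12500/81;  ∫_0^5/3 400*x^2/9 dx = 50000/729.
  Sum: 2500/27 − 12500/81 + 50000/729 = 5000/729.
∫_0^5/3 u² dx = 62500/45927, so ||u||_L² = 250*sqrt(7)/567.
∫_0^5/3 (u')² dx = 5000/729, so ||u'||_L² = 50*sqrt(2)/27.
Ratio ||u||_L² / ||u'||_L² = 5*sqrt(14)/42.
Sharp Poincaré constant on H^1_0(0, 5/3) is C_P = L/π = 5/(3*π), achieved by sin(3*π/5·x).
A polynomial bump cannot attain the sharp Poincaré constant (only the first sine eigenfunction does), so the ratio is strictly less than C_P, consistent with ||u||_L² ≤ C_P ||u'||_L².


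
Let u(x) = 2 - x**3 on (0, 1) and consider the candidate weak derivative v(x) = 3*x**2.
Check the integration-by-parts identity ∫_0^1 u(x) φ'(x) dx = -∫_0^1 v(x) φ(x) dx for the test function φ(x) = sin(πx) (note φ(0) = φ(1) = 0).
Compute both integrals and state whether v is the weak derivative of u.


LHS = -12/π^3 + 3/π, RHS = -3/π + 12/π^3. No, v is not the weak derivative of u.

u(x) = 2 - x**3, classical derivative u'(x) = -3*x**2.
φ(x) = sin(πx), so φ'(x) = π*cos(π*x).
Note φ(0) = φ(1) = 0, so the boundary term u·φ vanishes.
LHS = ∫_0^1 u(x) φ'(x) dx = ∫_0^1 (-π*x^3*cos(π*x) + 2*π*cos(π*x)) dx. Term by term:
  ∫_0^1 2*π*cos(π*x) dx = 0;  ∫_0^1 -π*x^3*cos(π*x) dx = -12/π^3 + 3/π.
Sum: 0 + -12/π^3 + 3/π = -12/π^3 + 3/π.
So LHS = -12/π^3 + 3/π.
∫_0^1 v(x) φ(x) dx = ∫_0^1 (3*x^2*sin(π*x)) dx. Term by term:
  ∫_0^1 3*x^2*sin(π*x) dx = -12/π^3 + 3/π.
So RHS = -∫_0^1 v(x) φ(x) dx = -3/π + 12/π^3.
LHS − RHS = -24/π^3 + 6/π ≠ 0, so the identity fails.
(For a valid weak derivative the identity must hold for EVERY test function, in particular this one. The failure shows v is NOT the weak derivative of u.)
Correct weak derivative would be u'(x) = -3*x**2.


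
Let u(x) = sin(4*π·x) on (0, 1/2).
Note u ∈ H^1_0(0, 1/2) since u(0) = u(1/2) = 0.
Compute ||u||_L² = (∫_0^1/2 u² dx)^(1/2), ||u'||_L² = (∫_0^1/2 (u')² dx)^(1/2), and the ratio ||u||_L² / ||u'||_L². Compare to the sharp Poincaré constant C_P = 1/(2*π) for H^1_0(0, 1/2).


||u||_L² / ||u'||_L² = 1/(4*π) < C_P = 1/(2*π).

u(x) = sin(4*π·x), so u'(x) = 4*π*cos(4*π*x).
Writing u(x) = A·sin(kπx/L) with A = 1 and k = 2, use ∫_0^L sin²(kπx/L) dx = L/2 and ∫_0^L cos²(kπx/L) dx = L/2.
u² = 1·sin²(4*π·x) and (u')² = 16*π^2·cos²(4*π·x), and each of sin², cos² integrates to L/2 = 1/4 over (0, 1/2).
∫_0^1/2 u² dx = 1/4, so ||u||_L² = 1/2.
∫_0^1/2 (u')² dx = 4*π^2, so ||u'||_L² = 2*π.
Ratio ||u||_L² / ||u'||_L² = 1/(4*π).
Sharp Poincaré constant on H^1_0(0, 1/2) is C_P = L/π = 1/(2*π), achieved by sin(2*π·x).
This is the k = 2 harmonic; the ratio L/(kπ) is strictly less than C_P = L/π, consistent with the sharp inequality ||u||_L² ≤ C_P ||u'||_L².


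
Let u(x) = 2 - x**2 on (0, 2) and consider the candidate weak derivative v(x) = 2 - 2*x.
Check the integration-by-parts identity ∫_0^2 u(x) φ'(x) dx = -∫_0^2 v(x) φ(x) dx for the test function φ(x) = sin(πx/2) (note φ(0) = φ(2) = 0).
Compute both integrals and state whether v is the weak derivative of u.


LHS = 8/π, RHS = 0. No, v is not the weak derivative of u.

u(x) = 2 - x**2, classical derivative u'(x) = -2*x.
φ(x) = sin(πx/2), so φ'(x) = π*cos(π*x/2)/2.
Note φ(0) = φ(2) = 0, so the boundary term u·φ vanishes.
LHS = ∫_0^2 u(x) φ'(x) dx = ∫_0^2 (-π*x^2*cos(π*x/2)/2 + π*cos(π*x/2)) dx. Term by term:
  ∫_0^2 π*cos(π*x/2) dx = 0;  ∫_0^2 -π*x^2*cos(π*x/2)/2 dx = 8/π.
Sum: 0 + 8/π = 8/π.
So LHS = 8/π.
∫_0^2 v(x) φ(x) dx = ∫_0^2 (-2*x*sin(π*x/2) + 2*sin(π*x/2)) dx. Term by term:
  ∫_0^2 2*sin(π*x/2) dx = 8/π;  ∫_0^2 -2*x*sin(π*x/2) dx = -8/π.
Sum: 8/π − 8/π = 0.
So RHS = -∫_0^2 v(x) φ(x) dx = 0.
LHS − RHS = 8/π ≠ 0, so the identity fails.
(For a valid weak derivative the identity must hold for EVERY test function, in particular this one. The failure shows v is NOT the weak derivative of u.)
Correct weak derivative would be u'(x) = -2*x.


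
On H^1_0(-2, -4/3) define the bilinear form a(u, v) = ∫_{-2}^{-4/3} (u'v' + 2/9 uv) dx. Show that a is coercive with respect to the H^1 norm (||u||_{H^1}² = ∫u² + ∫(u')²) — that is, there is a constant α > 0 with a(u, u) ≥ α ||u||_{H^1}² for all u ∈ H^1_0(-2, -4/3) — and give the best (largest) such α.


α = (8 + 81*π^2)/(9*(4 + 9*π^2))

Coercivity of a(·,·) on H^1_0(-2, -4/3) means a(u, u) ≥ α ||u||_{H^1}² for every u ∈ H^1_0.
The interval has length L = 2/3, and Poincaré/coercivity depend only on L. Here a(u, u) = ∫(u')² + (2/9)·∫u².
Here 0 < c = 2/9 < 1. The condition a(u,u) ≥ α||u||_{H^1}² reads (1−α)∫(u')² ≥ (α−c)∫u². Any admissible α is ≤ 1 (rapidly oscillating u have ∫u²/∫(u')² → 0), and α = 1 would force 0 ≥ (1−c)∫u², impossible since c < 1; so 1−α > 0. By the sharp Poincaré inequality on H^1_0 of an interval of length L, ∫(u')² ≥ (π/L)²∫u² with equality for the first sine mode sin(π(x−x₀)/L) (x₀ the left endpoint), so the inequality holds for all u iff (1−α)(π/L)² ≥ α − c, i.e. α ≤ ((π/L)² + c)/((π/L)² + 1) = (1 + c(L/π)²)/(1 + (L/π)²). With (π/L)² = 9*π^2/4 and c = 2/9, the largest admissible constant is α = ((π/L)² + c)/((π/L)² + 1).
Simplifying, α = (8 + 81*π^2)/(9*(4 + 9*π^2)).


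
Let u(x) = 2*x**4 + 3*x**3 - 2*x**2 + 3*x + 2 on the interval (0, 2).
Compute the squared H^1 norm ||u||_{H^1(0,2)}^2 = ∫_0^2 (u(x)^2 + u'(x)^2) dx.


||u||_{H^1}^2 = 1175662/315

The H^1 norm (squared) on an interval (0, L) is
  ||u||_{H^1}^2 = ∫_0^L u(x)^2 dx + ∫_0^L u'(x)^2 dx.
Compute u'(x) = 8*x**3 + 9*x**2 - 4*x + 3.
Then u(x)^2 = 4*x**8 + 12*x**7 + x**6 + 30*x**4 + x**2 + 12*x + 4 and u'(x)^2 = 64*x**6 + 144*x**5 + 17*x**4 - 24*x**3 + 70*x**2 - 24*x + 9.
Integrate each monomial from 0 to 2 using ∫_0^2 c·x^n dx = c·2^(n+1)/(n+1):
  ∫_0^2 u(x)^2 dx = ∫_0^2 (4*x^8 + 12*x^7 + x^6 + 30*x^4 + x^2 + 12*x + 4) dx. Term by term:
    ∫_0^2 4*x^8 dx = 2048/9;  ∫_0^2 12*x^7 dx = 384;  ∫_0^2 x^6 dx = 128/7;
    ∫_0^2 30*x^4 dx = 192;  ∫_0^2 x^2 dx = 8/3;  ∫_0^2 12*x dx = 24;
    ∫_0^2 4 dx = 8.
  Sum: 2048/9 + 384 + 128/7 + 192 + 8/3 + 24 + 8 = 53960/63.
  ∫_0^2 u'(x)^2 dx = ∫_0^2 (64*x^6 + 144*x^5 + 17*x^4 - 24*x^3 + 70*x^2 - 24*x + 9) dx. Term by term:
    ∫_0^2 64*x^6 dx = 8192/7;  ∫_0^2 144*x^5 dx = 1536;  ∫_0^2 17*x^4 dx = 544/5;
    ∫_0^2 -24*x^3 dx = -96;  ∫_0^2 70*x^2 dx = 560/3;  ∫_0^2 -24*x dx = -48;
    ∫_0^2 9 dx = 18.
  Sum: 8192/7 + 1536 + 544/5 − 96 + 560/3 − 48 + 18 = 301954/105.
Adding: ||u||_{H^1}^2 = 53960/63 + 301954/105 = 1175662/315.


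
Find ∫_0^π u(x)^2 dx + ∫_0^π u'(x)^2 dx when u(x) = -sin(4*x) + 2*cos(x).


||u||_{H^1(0,π)}^2 = -64/15 + 25*π/2

u'(x) = -2*sin(x) - 4*cos(4*x).
Expand u² and (u')² and integrate term by term on (0, π), using: for integers n ≥ 1, ∫_0^π sin²(nx) dx = ∫_0^π cos²(nx) dx = π/2; for n ≠ n', ∫_0^π sin(nx)sin(n'x) dx = ∫_0^π cos(nx)cos(n'x) dx = 0; and by product-to-sum, ∫_0^π sin(nx)cos(n'x) dx = ½∫_0^π [sin((n+n')x) + sin((n−n')x)] dx, which is 0 when n+n' is even and 2n/(n²−n'²) when n+n' is odd (it need not vanish on (0, π)).
  u² squared terms: (-1)²·∫sin(4x)² dx = 1·π/2 = π/2;  (2)²·∫cos(x)² dx = 4·π/2 = 2*π.
  u² cross terms: 2·(-1)·(2)·∫sin(4x)·cos(x) dx = -4·(8/15) = -32/15.
  So ∫_0^π u² dx = π/2 + 2*π − 32/15 = -32/15 + 5*π/2.
  (u')² squared terms: (-4)²·∫cos(4x)² dx = 16·π/2 = 8*π;  (-2)²·∫sin(x)² dx = 4·π/2 = 2*π.
  (u')² cross terms: 2·(-4)·(-2)·∫cos(4x)·sin(x) dx = 16·(-2/15) = -32/15.
  So ∫_0^π (u')² dx = 8*π + 2*π − 32/15 = -32/15 + 10*π.
||u||_{H^1}^2 = (-32/15 + 5*π/2) + (-32/15 + 10*π) = -64/15 + 25*π/2.


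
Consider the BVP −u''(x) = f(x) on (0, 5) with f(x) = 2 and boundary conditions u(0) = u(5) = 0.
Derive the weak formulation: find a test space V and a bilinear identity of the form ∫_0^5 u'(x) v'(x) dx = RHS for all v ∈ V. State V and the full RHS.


V = H^1_0(0, 5) (so v(0) = v(5) = 0); weak form: ∫_0^5 u'v' dx = ∫_0^5 (2) v dx for all v ∈ V.

Multiply both sides by a test function v and integrate from 0 to 5:
  ∫_0^5 −u''(x) v(x) dx = ∫_0^5 f(x) v(x) dx.
Integrate the LHS by parts once:
  ∫_0^5 −u'' v dx = −[u'(x) v(x)]_0^5 + ∫_0^5 u'(x) v'(x) dx.
Thus ∫_0^5 u'(x) v'(x) dx = ∫_0^5 f(x) v(x) dx + [u'(x) v(x)]_0^5.
Choose V so that boundary terms are either known or forced to vanish.
u is Dirichlet: u(0) = u(5) = 0. Let V = H^1_0(0, 5); then v(0) = v(5) = 0, and [u' v]_0^5 = 0.
Weak formulation: find u (satisfying any essential BC) such that ∫_0^5 u'(x) v'(x) dx = ∫_0^5 f v dx for all v ∈ V.
Substituting f(x) = 2, the right-hand side is ∫_0^5 (2) v dx.


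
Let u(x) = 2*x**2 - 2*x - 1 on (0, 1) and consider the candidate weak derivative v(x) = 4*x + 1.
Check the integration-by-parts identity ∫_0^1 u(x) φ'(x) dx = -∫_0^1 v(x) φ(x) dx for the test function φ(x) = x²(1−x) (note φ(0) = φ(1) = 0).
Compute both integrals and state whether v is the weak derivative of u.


LHS = -1/30, RHS = -17/60. No, v is not the weak derivative of u.

u(x) = 2*x**2 - 2*x - 1, classical derivative u'(x) = 4*x - 2.
φ(x) = x²(1−x), so φ'(x) = x*(2 - 3*x).
Note φ(0) = φ(1) = 0, so the boundary term u·φ vanishes.
LHS = ∫_0^1 u(x) φ'(x) dx = ∫_0^1 (-6*x^4 + 10*x^3 - x^2 - 2*x) dx. Term by term:
  ∫_0^1 -6*x^4 dx = -6/5;  ∫_0^1 10*x^3 dx = 5/2;  ∫_0^1 -x^2 dx = -1/3;
  ∫_0^1 -2*x dx = -1.
Sum: -6/5 + 5/2 − 1/3 − 1 = -1/30.
So LHS = -1/30.
∫_0^1 v(x) φ(x) dx = ∫_0^1 (-4*x^4 + 3*x^3 + x^2) dx. Term by term:
  ∫_0^1 -4*x^4 dx = -4/5;  ∫_0^1 3*x^3 dx = 3/4;  ∫_0^1 x^2 dx = 1/3.
Sum: -4/5 + 3/4 + 1/3 = 17/60.
So RHS = -∫_0^1 v(x) φ(x) dx = -17/60.
LHS − RHS = 1/4 ≠ 0, so the identity fails.
(For a valid weak derivative the identity must hold for EVERY test function, in particular this one. The failure shows v is NOT the weak derivative of u.)
Correct weak derivative would be u'(x) = 4*x - 2.


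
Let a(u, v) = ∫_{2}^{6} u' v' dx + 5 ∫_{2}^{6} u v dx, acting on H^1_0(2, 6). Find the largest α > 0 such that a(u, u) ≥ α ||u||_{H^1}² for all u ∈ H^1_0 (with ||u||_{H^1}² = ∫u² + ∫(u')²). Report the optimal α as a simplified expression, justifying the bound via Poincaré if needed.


α = 1

Coercivity of a(·,·) on H^1_0(2, 6) means a(u, u) ≥ α ||u||_{H^1}² for every u ∈ H^1_0.
The interval has length L = 4, and Poincaré/coercivity depend only on L. Here a(u, u) = ∫(u')² + (5)·∫u².
Here c = 5 ≥ 1, so a(u,u) = ∫(u')² + c∫u² ≥ ∫(u')² + ∫u² = ||u||_{H^1}², i.e. α = 1 works. No larger α is possible: a(u,u) ≥ α||u||_{H^1}² means (1−α)∫(u')² ≥ (α−c)∫u², and for the modes u_n = sin(nπ(x−x₀)/L) (x₀ the left endpoint) one has ∫u_n²/∫(u_n')² = (L/(nπ))² → 0, so a(u_n,u_n)/||u_n||_{H^1}² → 1. Hence the optimal constant is α = 1.
Therefore α = 1.


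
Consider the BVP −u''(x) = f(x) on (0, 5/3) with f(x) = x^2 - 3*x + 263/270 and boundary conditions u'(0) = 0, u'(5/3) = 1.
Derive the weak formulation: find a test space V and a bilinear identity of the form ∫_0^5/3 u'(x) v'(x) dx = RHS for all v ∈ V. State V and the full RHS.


V = H^1(0, 5/3) (v unrestricted at boundary; u is determined up to an additive constant); weak form: ∫_0^5/3 u'v' dx = ∫_0^5/3 (x^2 - 3*x + 263/270) v dx + v(5/3) for all v ∈ V.

Multiply both sides by a test function v and integrate from 0 to 5/3:
  ∫_0^5/3 −u''(x) v(x) dx = ∫_0^5/3 f(x) v(x) dx.
Integrate the LHS by parts once:
  ∫_0^5/3 −u'' v dx = −[u'(x) v(x)]_0^5/3 + ∫_0^5/3 u'(x) v'(x) dx.
Thus ∫_0^5/3 u'(x) v'(x) dx = ∫_0^5/3 f(x) v(x) dx + [u'(x) v(x)]_0^5/3.
Choose V so that boundary terms are either known or forced to vanish.
u has inhomogeneous Neumann u'(0) = 0, u'(5/3) = 1. [u' v]_0^5/3 = (1)·v(5/3) − (0)·v(0) = v(5/3). Take V = H^1(0, 5/3); boundary term becomes part of RHS.
Weak formulation: find u (satisfying any essential BC) such that ∫_0^5/3 u'(x) v'(x) dx = ∫_0^5/3 f v dx + v(5/3) for all v ∈ V (Neumann data are natural BCs: they enter the RHS as boundary terms).
Substituting f(x) = x^2 - 3*x + 263/270, the right-hand side is ∫_0^5/3 (x^2 - 3*x + 263/270) v dx + v(5/3).
Compatibility check (pure Neumann): taking v ≡ 1 ∈ V gives 0 = ∫_0^5/3 f dx + (1) − (0), i.e. ∫_0^5/3 f dx must equal u'(0) − u'(5/3) = -1. Indeed ∫_0^5/3 (x^2 - 3*x + 263/270) dx = -1, so the data are compatible. The solution is then unique only up to an additive constant (fix it e.g. by requiring ∫_0^5/3 u dx = 0).


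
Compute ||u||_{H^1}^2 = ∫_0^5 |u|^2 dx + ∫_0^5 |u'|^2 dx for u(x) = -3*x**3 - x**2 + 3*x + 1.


||u||_{H^1}^2 = 3318100/21

The H^1 norm (squared) on an interval (0, L) is
  ||u||_{H^1}^2 = ∫_0^L u(x)^2 dx + ∫_0^L u'(x)^2 dx.
Compute u'(x) = -9*x**2 - 2*x + 3.
Then u(x)^2 = 9*x**6 + 6*x**5 - 17*x**4 - 12*x**3 + 7*x**2 + 6*x + 1 and u'(x)^2 = 81*x**4 + 36*x**3 - 50*x**2 - 12*x + 9.
Integrate each monomial from 0 to 5 using ∫_0^5 c·x^n dx = c·5^(n+1)/(n+1):
  ∫_0^5 u(x)^2 dx = ∫_0^5 (9*x^6 + 6*x^5 - 17*x^4 - 12*x^3 + 7*x^2 + 6*x + 1) dx. Term by term:
    ∫_0^5 9*x^6 dx = 703125/7;  ∫_0^5 6*x^5 dx = 15625;  ∫_0^5 -17*x^4 dx = -10625;
    ∫_0^5 -12*x^3 dx = -1875;  ∫_0^5 7*x^2 dx = 875/3;  ∫_0^5 6*x dx = 75;
    ∫_0^5 1 dx = 5.
  Sum: 703125/7 + 15625 − 10625 − 1875 + 875/3 + 75 + 5 = 2182805/21.
  ∫_0^5 u'(x)^2 dx = ∫_0^5 (81*x^4 + 36*x^3 - 50*x^2 - 12*x + 9) dx. Term by term:
    ∫_0^5 81*x^4 dx = 50625;  ∫_0^5 36*x^3 dx = 5625;  ∫_0^5 -50*x^2 dx = -6250/3;
    ∫_0^5 -12*x dx = -150;  ∫_0^5 9 dx = 45.
  Sum: 50625 + 5625 − 6250/3 − 150 + 45 = 162185/3.
Adding: ||u||_{H^1}^2 = 2182805/21 + 162185/3 = 3318100/21.


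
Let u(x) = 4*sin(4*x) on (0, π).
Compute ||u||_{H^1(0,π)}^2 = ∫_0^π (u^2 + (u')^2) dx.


||u||_{H^1(0,π)}^2 = 136*π

u'(x) = 16*cos(4*x).
Expand u² and (u')² and integrate term by term on (0, π), using: for integers n ≥ 1, ∫_0^π sin²(nx) dx = ∫_0^π cos²(nx) dx = π/2; for n ≠ n', ∫_0^π sin(nx)sin(n'x) dx = ∫_0^π cos(nx)cos(n'x) dx = 0; and by product-to-sum, ∫_0^π sin(nx)cos(n'x) dx = ½∫_0^π [sin((n+n')x) + sin((n−n')x)] dx, which is 0 when n+n' is even and 2n/(n²−n'²) when n+n' is odd (it need not vanish on (0, π)).
  u² squared terms: (4)²·∫sin(4x)² dx = 16·π/2 = 8*π.
  So ∫_0^π u² dx = 8*π.
  (u')² squared terms: (16)²·∫cos(4x)² dx = 256·π/2 = 128*π.
  So ∫_0^π (u')² dx = 128*π.
||u||_{H^1}^2 = (8*π) + (128*π) = 136*π.


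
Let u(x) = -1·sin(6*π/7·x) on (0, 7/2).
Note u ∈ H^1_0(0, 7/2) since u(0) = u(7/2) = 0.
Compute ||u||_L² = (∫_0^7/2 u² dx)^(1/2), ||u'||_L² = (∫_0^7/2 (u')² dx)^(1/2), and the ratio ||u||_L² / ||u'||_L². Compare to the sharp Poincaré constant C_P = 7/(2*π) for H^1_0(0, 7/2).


||u||_L² / ||u'||_L² = 7/(6*π) < C_P = 7/(2*π).

u(x) = -1·sin(6*π/7·x), so u'(x) = -6*π*cos(6*π*x/7)/7.
Writing u(x) = A·sin(kπx/L) with A = -1 and k = 3, use ∫_0^L sin²(kπx/L) dx = L/2 and ∫_0^L cos²(kπx/L) dx = L/2.
u² = 1·sin²(6*π/7·x) and (u')² = 36*π^2/49·cos²(6*π/7·x), and each of sin², cos² integrates to L/2 = 7/4 over (0, 7/2).
∫_0^7/2 u² dx = 7/4, so ||u||_L² = sqrt(7)/2.
∫_0^7/2 (u')² dx = 9*π^2/7, so ||u'||_L² = 3*sqrt(7)*π/7.
Ratio ||u||_L² / ||u'||_L² = 7/(6*π).
Sharp Poincaré constant on H^1_0(0, 7/2) is C_P = L/π = 7/(2*π), achieved by sin(2*π/7·x).
This is the k = 3 harmonic; the ratio L/(kπ) is strictly less than C_P = L/π, consistent with the sharp inequality ||u||_L² ≤ C_P ||u'||_L².


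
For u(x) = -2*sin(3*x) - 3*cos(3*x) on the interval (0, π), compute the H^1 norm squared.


||u||_{H^1(0,π)}^2 = 65*π

u'(x) = 9*sin(3*x) - 6*cos(3*x).
Expand u² and (u')² and integrate term by term on (0, π), using: for integers n ≥ 1, ∫_0^π sin²(nx) dx = ∫_0^π cos²(nx) dx = π/2; for n ≠ n', ∫_0^π sin(nx)sin(n'x) dx = ∫_0^π cos(nx)cos(n'x) dx = 0; and by product-to-sum, ∫_0^π sin(nx)cos(n'x) dx = ½∫_0^π [sin((n+n')x) + sin((n−n')x)] dx, which is 0 when n+n' is even and 2n/(n²−n'²) when n+n' is odd (it need not vanish on (0, π)).
  u² squared terms: (-3)²·∫cos(3x)² dx = 9·π/2 = 9*π/2;  (-2)²·∫sin(3x)² dx = 4·π/2 = 2*π.
  u² cross terms: 2·(-3)·(-2)·∫cos(3x)·sin(3x) dx = 12·(0) = 0.
  So ∫_0^π u² dx = 9*π/2 + 2*π + 0 = 13*π/2.
  (u')² squared terms: (-6)²·∫cos(3x)² dx = 36·π/2 = 18*π;  (9)²·∫sin(3x)² dx = 81·π/2 = 81*π/2.
  (u')² cross terms: 2·(-6)·(9)·∫cos(3x)·sin(3x) dx = -108·(0) = 0.
  So ∫_0^π (u')² dx = 18*π + 81*π/2 + 0 = 117*π/2.
||u||_{H^1}^2 = (13*π/2) + (117*π/2) = 65*π.


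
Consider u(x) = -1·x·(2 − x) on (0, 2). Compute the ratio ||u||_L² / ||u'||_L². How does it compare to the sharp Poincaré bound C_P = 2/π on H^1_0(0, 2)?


||u||_L² / ||u'||_L² = sqrt(10)/5 < C_P = 2/π.

u(x) = -1·x·(2 − x), so u'(x) = 2*x - 2.
u(x) = -1·x·(2 − x) vanishes at x = 0 and x = 2, so u ∈ H^1_0(0, 2). Differentiate via the product rule and integrate the resulting polynomials term by term.
  ∫_0^2 u² dx = ∫_0^2 (x^4 - 4*x^3 + 4*x^2) dx. Term by term:
    ∫_0^2 x^4 dx = 32/5;  ∫_0^2 -4*x^3 dx = -16;  ∫_0^2 4*x^2 dx = 32/3.
  Sum: 32/5 − 16 + 32/3 = 16/15.
  ∫_0^2 (u')² dx = ∫_0^2 (4*x^2 - 8*x + 4) dx. Term by term:
    ∫_0^2 4*x^2 dx = 32/3;  ∫_0^2 -8*x dx = -16;  ∫_0^2 4 dx = 8.
  Sum: 32/3 − 16 + 8 = 8/3.
∫_0^2 u² dx = 16/15, so ||u||_L² = 4*sqrt(15)/15.
∫_0^2 (u')² dx = 8/3, so ||u'||_L² = 2*sqrt(6)/3.
Ratio ||u||_L² / ||u'||_L² = sqrt(10)/5.
Sharp Poincaré constant on H^1_0(0, 2) is C_P = L/π = 2/π, achieved by sin(π/2·x).
A polynomial bump cannot attain the sharp Poincaré constant (only the first sine eigenfunction does), so the ratio is strictly less than C_P, consistent with ||u||_L² ≤ C_P ||u'||_L².


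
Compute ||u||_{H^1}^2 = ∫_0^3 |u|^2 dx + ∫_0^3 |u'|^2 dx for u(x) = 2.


||u||_{H^1}^2 = 12

The H^1 norm (squared) on an interval (0, L) is
  ||u||_{H^1}^2 = ∫_0^L u(x)^2 dx + ∫_0^L u'(x)^2 dx.
Compute u'(x) = 0.
Then u(x)^2 = 4 and u'(x)^2 = 0.
Integrate each monomial from 0 to 3 using ∫_0^3 c·x^n dx = c·3^(n+1)/(n+1):
  ∫_0^3 u(x)^2 dx = ∫_0^3 (4) dx. Term by term:
    ∫_0^3 4 dx = 12.
  ∫_0^3 u'(x)^2 dx = ∫_0^3 (0) dx. Term by term:
    ∫_0^3 0 dx = 0.
Adding: ||u||_{H^1}^2 = 12 + 0 = 12.
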